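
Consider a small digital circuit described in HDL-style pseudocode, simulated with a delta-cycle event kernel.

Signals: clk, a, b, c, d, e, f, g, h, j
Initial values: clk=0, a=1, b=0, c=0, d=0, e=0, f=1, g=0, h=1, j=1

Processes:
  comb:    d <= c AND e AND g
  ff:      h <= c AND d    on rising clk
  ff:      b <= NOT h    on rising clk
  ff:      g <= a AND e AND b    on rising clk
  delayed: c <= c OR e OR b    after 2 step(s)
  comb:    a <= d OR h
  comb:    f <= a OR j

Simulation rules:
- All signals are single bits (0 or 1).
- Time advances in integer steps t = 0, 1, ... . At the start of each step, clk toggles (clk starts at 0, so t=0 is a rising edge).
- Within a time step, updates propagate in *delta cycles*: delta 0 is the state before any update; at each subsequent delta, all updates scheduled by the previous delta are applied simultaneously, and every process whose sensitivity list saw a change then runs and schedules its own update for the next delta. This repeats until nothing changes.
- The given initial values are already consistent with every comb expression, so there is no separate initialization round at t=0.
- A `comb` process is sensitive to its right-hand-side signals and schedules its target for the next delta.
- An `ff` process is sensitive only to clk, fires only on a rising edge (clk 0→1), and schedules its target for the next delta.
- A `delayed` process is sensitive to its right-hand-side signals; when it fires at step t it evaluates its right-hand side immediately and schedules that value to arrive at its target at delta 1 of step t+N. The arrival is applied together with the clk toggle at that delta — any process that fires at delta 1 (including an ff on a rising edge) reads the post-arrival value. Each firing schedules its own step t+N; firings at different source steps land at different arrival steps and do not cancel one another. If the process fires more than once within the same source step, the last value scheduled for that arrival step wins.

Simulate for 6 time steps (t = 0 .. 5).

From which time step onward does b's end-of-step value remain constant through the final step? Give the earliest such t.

t=0 Δ0: a=1 e=0 clk=0 c=0 j=1 b=0 h=1 g=0 f=1 d=0
  Δ1: clk:0→1
  Δ2: h:1→0
  Δ3: a:1→0
  (3Δ to stable)
t=1 Δ0: a=0 e=0 clk=1 c=0 j=1 b=0 h=0 g=0 f=1 d=0
  Δ1: clk:1→0
  (1Δ to stable)
t=2 Δ0: a=0 e=0 clk=0 c=0 j=1 b=0 h=0 g=0 f=1 d=0
  Δ1: clk:0→1
  Δ2: b:0→1
  (2Δ to stable)
t=3 Δ0: a=0 e=0 clk=1 c=0 j=1 b=1 h=0 g=0 f=1 d=0
  Δ1: clk:1→0
  (1Δ to stable)
t=4 Δ0: a=0 e=0 clk=0 c=0 j=1 b=1 h=0 g=0 f=1 d=0
  Δ1: clk:0→1, c:0→1
  (1Δ to stable)
t=5 Δ0: a=0 e=0 clk=1 c=1 j=1 b=1 h=0 g=0 f=1 d=0
  Δ1: clk:1→0
  (1Δ to stable)

2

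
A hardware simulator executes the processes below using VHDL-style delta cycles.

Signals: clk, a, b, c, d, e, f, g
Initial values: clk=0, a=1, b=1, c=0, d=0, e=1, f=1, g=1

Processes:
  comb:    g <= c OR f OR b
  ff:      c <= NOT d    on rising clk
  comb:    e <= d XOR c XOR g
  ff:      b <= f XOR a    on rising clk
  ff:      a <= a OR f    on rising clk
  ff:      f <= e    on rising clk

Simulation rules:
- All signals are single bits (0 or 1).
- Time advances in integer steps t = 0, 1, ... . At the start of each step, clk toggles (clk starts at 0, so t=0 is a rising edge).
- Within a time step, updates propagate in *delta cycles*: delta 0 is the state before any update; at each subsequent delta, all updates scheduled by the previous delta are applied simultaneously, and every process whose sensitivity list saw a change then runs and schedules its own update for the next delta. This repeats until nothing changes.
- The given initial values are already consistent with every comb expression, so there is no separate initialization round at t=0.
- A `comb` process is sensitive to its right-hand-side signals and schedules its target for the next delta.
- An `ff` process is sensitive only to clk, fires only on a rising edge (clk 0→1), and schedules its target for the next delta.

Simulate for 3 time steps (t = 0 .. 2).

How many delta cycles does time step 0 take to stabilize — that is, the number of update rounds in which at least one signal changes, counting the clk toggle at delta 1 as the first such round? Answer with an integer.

3

t=0 Δ0: e=1 f=1 b=1 a=1 clk=0 c=0 g=1 d=0
  Δ1: clk:0→1
  Δ2: b:1→0, c:0→1
  Δ3: e:1→0
  (3Δ to stable)
t=1 Δ0: e=0 f=1 b=0 a=1 clk=1 c=1 g=1 d=0
  Δ1: clk:1→0
  (1Δ to stable)
t=2 Δ0: e=0 f=1 b=0 a=1 clk=0 c=1 g=1 d=0
  Δ1: clk:0→1
  Δ2: f:1→0
  (2Δ to stable)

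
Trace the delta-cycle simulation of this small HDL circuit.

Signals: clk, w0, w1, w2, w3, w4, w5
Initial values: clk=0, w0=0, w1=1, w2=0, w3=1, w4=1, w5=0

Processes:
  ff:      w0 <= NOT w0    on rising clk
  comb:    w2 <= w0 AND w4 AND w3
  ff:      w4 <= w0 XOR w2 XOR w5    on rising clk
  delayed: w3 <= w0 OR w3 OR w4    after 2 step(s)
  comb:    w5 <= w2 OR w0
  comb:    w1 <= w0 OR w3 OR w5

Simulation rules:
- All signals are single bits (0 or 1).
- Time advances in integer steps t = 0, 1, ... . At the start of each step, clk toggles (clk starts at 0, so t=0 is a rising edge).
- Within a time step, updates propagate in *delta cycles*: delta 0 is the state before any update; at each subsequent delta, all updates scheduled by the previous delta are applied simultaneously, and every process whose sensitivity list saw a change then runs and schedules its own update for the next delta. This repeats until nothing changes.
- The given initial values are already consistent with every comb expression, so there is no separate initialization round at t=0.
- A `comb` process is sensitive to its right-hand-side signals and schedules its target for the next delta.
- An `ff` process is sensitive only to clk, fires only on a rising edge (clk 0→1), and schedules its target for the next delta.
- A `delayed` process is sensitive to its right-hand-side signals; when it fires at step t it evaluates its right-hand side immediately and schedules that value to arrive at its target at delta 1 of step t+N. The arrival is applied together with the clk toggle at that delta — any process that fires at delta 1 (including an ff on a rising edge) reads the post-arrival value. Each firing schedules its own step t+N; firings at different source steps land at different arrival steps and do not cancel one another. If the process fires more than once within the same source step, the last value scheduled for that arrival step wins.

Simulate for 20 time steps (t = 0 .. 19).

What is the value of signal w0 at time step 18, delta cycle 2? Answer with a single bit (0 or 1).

0

[bits: w1,w5,w0,w2,w4,clk,w3]
t=0: Δ0=1000101 Δ1=1000111 Δ2=1010011 Δ3=1110011 | 3Δ
t=1: Δ0=1110011 Δ1=1110001 | 1Δ
t=2: Δ0=1110001 Δ1=1110011 Δ2=1100011 Δ3=1000011 | 3Δ
t=3: Δ0=1000011 Δ1=1000001 | 1Δ
t=4: Δ0=1000001 Δ1=1000011 Δ2=1010011 Δ3=1110011 | 3Δ
t=5: Δ0=1110011 Δ1=1110001 | 1Δ
t=6: Δ0=1110001 Δ1=1110011 Δ2=1100011 Δ3=1000011 | 3Δ
t=7: Δ0=1000011 Δ1=1000001 | 1Δ
t=8: Δ0=1000001 Δ1=1000011 Δ2=1010011 Δ3=1110011 | 3Δ
t=9: Δ0=1110011 Δ1=1110001 | 1Δ
t=10: Δ0=1110001 Δ1=1110011 Δ2=1100011 Δ3=1000011 | 3Δ
t=11: Δ0=1000011 Δ1=1000001 | 1Δ
t=12: Δ0=1000001 Δ1=1000011 Δ2=1010011 Δ3=1110011 | 3Δ
t=13: Δ0=1110011 Δ1=1110001 | 1Δ
t=14: Δ0=1110001 Δ1=1110011 Δ2=1100011 Δ3=1000011 | 3Δ
t=15: Δ0=1000011 Δ1=1000001 | 1Δ
t=16: Δ0=1000001 Δ1=1000011 Δ2=1010011 Δ3=1110011 | 3Δ
t=17: Δ0=1110011 Δ1=1110001 | 1Δ
t=18: Δ0=1110001 Δ1=1110011 Δ2=1100011 Δ3=1000011 | 3Δ
t=19: Δ0=1000011 Δ1=1000001 | 1Δ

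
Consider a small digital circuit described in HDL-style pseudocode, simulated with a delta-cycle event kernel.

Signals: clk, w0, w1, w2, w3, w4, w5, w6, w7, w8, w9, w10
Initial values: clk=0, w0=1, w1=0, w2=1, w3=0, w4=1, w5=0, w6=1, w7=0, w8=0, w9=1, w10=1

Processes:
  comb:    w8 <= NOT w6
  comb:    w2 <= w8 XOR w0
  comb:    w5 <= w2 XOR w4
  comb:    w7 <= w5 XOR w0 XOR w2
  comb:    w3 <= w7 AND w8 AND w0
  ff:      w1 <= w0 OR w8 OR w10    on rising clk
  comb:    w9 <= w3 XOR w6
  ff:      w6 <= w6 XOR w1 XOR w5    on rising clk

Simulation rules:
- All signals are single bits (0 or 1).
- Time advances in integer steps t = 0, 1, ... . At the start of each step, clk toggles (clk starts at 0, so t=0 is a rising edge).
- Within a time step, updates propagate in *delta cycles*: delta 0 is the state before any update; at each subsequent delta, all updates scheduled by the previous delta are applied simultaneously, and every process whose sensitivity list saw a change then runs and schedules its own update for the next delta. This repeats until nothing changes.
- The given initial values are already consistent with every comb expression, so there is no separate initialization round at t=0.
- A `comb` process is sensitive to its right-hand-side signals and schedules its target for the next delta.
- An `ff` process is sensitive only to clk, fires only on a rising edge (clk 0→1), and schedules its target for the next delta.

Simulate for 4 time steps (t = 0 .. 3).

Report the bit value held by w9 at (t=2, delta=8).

0

t0.Δ0 w8=0 w1=0 w6=1 w7=0 w10=1 w0=1 w3=0 w9=1 w4=1 clk=0 w5=0 w2=1
t0.Δ1 w8=0 w1=0 w6=1 w7=0 w10=1 w0=1 w3=0 w9=1 w4=1 clk=1 w5=0 w2=1
t0.Δ2 w8=0 w1=1 w6=1 w7=0 w10=1 w0=1 w3=0 w9=1 w4=1 clk=1 w5=0 w2=1
t1.Δ0 w8=0 w1=1 w6=1 w7=0 w10=1 w0=1 w3=0 w9=1 w4=1 clk=1 w5=0 w2=1
t1.Δ1 w8=0 w1=1 w6=1 w7=0 w10=1 w0=1 w3=0 w9=1 w4=1 clk=0 w5=0 w2=1
t2.Δ0 w8=0 w1=1 w6=1 w7=0 w10=1 w0=1 w3=0 w9=1 w4=1 clk=0 w5=0 w2=1
t2.Δ1 w8=0 w1=1 w6=1 w7=0 w10=1 w0=1 w3=0 w9=1 w4=1 clk=1 w5=0 w2=1
t2.Δ2 w8=0 w1=1 w6=0 w7=0 w10=1 w0=1 w3=0 w9=1 w4=1 clk=1 w5=0 w2=1
t2.Δ3 w8=1 w1=1 w6=0 w7=0 w10=1 w0=1 w3=0 w9=0 w4=1 clk=1 w5=0 w2=1
t2.Δ4 w8=1 w1=1 w6=0 w7=0 w10=1 w0=1 w3=0 w9=0 w4=1 clk=1 w5=0 w2=0
t2.Δ5 w8=1 w1=1 w6=0 w7=1 w10=1 w0=1 w3=0 w9=0 w4=1 clk=1 w5=1 w2=0
t2.Δ6 w8=1 w1=1 w6=0 w7=0 w10=1 w0=1 w3=1 w9=0 w4=1 clk=1 w5=1 w2=0
t2.Δ7 w8=1 w1=1 w6=0 w7=0 w10=1 w0=1 w3=0 w9=1 w4=1 clk=1 w5=1 w2=0
t2.Δ8 w8=1 w1=1 w6=0 w7=0 w10=1 w0=1 w3=0 w9=0 w4=1 clk=1 w5=1 w2=0
t3.Δ0 w8=1 w1=1 w6=0 w7=0 w10=1 w0=1 w3=0 w9=0 w4=1 clk=1 w5=1 w2=0
t3.Δ1 w8=1 w1=1 w6=0 w7=0 w10=1 w0=1 w3=0 w9=0 w4=1 clk=0 w5=1 w2=0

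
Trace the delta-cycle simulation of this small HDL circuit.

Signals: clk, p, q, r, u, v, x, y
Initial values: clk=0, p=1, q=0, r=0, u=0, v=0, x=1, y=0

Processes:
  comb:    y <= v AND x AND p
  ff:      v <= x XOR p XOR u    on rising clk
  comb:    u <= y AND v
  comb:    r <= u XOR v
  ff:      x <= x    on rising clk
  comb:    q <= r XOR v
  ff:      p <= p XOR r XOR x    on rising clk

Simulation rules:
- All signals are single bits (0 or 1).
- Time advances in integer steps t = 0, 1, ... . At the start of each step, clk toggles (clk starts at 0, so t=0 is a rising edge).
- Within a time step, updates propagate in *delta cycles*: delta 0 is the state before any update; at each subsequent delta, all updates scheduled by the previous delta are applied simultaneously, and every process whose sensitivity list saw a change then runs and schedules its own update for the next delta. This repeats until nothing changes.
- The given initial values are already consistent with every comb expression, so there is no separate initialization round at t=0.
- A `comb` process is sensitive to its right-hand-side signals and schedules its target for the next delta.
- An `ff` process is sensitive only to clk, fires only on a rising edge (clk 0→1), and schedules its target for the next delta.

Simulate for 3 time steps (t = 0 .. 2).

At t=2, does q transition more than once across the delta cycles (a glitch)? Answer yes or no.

yes

t0.Δ0 v=0 clk=0 x=1 p=1 y=0 u=0 r=0 q=0
t0.Δ1 v=0 clk=1 x=1 p=1 y=0 u=0 r=0 q=0
t0.Δ2 v=0 clk=1 x=1 p=0 y=0 u=0 r=0 q=0
t1.Δ0 v=0 clk=1 x=1 p=0 y=0 u=0 r=0 q=0
t1.Δ1 v=0 clk=0 x=1 p=0 y=0 u=0 r=0 q=0
t2.Δ0 v=0 clk=0 x=1 p=0 y=0 u=0 r=0 q=0
t2.Δ1 v=0 clk=1 x=1 p=0 y=0 u=0 r=0 q=0
t2.Δ2 v=1 clk=1 x=1 p=1 y=0 u=0 r=0 q=0
t2.Δ3 v=1 clk=1 x=1 p=1 y=1 u=0 r=1 q=1
t2.Δ4 v=1 clk=1 x=1 p=1 y=1 u=1 r=1 q=0
t2.Δ5 v=1 clk=1 x=1 p=1 y=1 u=1 r=0 q=0
t2.Δ6 v=1 clk=1 x=1 p=1 y=1 u=1 r=0 q=1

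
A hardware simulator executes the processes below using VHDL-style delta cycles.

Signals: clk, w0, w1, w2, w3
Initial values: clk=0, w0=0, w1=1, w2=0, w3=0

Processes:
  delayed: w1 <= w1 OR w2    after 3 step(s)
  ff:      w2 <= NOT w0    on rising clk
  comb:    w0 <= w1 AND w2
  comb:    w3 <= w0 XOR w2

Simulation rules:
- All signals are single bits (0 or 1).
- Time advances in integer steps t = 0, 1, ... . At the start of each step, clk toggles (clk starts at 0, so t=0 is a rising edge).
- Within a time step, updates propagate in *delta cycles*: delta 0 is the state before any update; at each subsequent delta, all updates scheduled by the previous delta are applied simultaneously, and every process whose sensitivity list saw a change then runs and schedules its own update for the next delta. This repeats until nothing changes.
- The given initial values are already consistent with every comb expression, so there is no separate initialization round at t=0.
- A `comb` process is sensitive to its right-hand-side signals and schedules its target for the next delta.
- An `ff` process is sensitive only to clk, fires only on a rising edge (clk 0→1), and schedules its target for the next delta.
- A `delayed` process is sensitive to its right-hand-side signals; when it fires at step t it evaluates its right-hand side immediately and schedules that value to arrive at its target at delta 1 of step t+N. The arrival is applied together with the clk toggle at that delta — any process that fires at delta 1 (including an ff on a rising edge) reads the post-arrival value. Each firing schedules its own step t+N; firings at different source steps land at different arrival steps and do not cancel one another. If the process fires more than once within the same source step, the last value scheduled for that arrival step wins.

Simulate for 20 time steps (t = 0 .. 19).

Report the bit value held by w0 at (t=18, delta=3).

0

t0.Δ0 clk=0 w1=1 w3=0 w0=0 w2=0
t0.Δ1 clk=1 w1=1 w3=0 w0=0 w2=0
t0.Δ2 clk=1 w1=1 w3=0 w0=0 w2=1
t0.Δ3 clk=1 w1=1 w3=1 w0=1 w2=1
t0.Δ4 clk=1 w1=1 w3=0 w0=1 w2=1
t1.Δ0 clk=1 w1=1 w3=0 w0=1 w2=1
t1.Δ1 clk=0 w1=1 w3=0 w0=1 w2=1
t2.Δ0 clk=0 w1=1 w3=0 w0=1 w2=1
t2.Δ1 clk=1 w1=1 w3=0 w0=1 w2=1
t2.Δ2 clk=1 w1=1 w3=0 w0=1 w2=0
t2.Δ3 clk=1 w1=1 w3=1 w0=0 w2=0
t2.Δ4 clk=1 w1=1 w3=0 w0=0 w2=0
t3.Δ0 clk=1 w1=1 w3=0 w0=0 w2=0
t3.Δ1 clk=0 w1=1 w3=0 w0=0 w2=0
t4.Δ0 clk=0 w1=1 w3=0 w0=0 w2=0
t4.Δ1 clk=1 w1=1 w3=0 w0=0 w2=0
t4.Δ2 clk=1 w1=1 w3=0 w0=0 w2=1
t4.Δ3 clk=1 w1=1 w3=1 w0=1 w2=1
t4.Δ4 clk=1 w1=1 w3=0 w0=1 w2=1
t5.Δ0 clk=1 w1=1 w3=0 w0=1 w2=1
t5.Δ1 clk=0 w1=1 w3=0 w0=1 w2=1
t6.Δ0 clk=0 w1=1 w3=0 w0=1 w2=1
t6.Δ1 clk=1 w1=1 w3=0 w0=1 w2=1
t6.Δ2 clk=1 w1=1 w3=0 w0=1 w2=0
t6.Δ3 clk=1 w1=1 w3=1 w0=0 w2=0
t6.Δ4 clk=1 w1=1 w3=0 w0=0 w2=0
t7.Δ0 clk=1 w1=1 w3=0 w0=0 w2=0
t7.Δ1 clk=0 w1=1 w3=0 w0=0 w2=0
t8.Δ0 clk=0 w1=1 w3=0 w0=0 w2=0
t8.Δ1 clk=1 w1=1 w3=0 w0=0 w2=0
t8.Δ2 clk=1 w1=1 w3=0 w0=0 w2=1
t8.Δ3 clk=1 w1=1 w3=1 w0=1 w2=1
t8.Δ4 clk=1 w1=1 w3=0 w0=1 w2=1
t9.Δ0 clk=1 w1=1 w3=0 w0=1 w2=1
t9.Δ1 clk=0 w1=1 w3=0 w0=1 w2=1
t10.Δ0 clk=0 w1=1 w3=0 w0=1 w2=1
t10.Δ1 clk=1 w1=1 w3=0 w0=1 w2=1
t10.Δ2 clk=1 w1=1 w3=0 w0=1 w2=0
t10.Δ3 clk=1 w1=1 w3=1 w0=0 w2=0
t10.Δ4 clk=1 w1=1 w3=0 w0=0 w2=0
t11.Δ0 clk=1 w1=1 w3=0 w0=0 w2=0
t11.Δ1 clk=0 w1=1 w3=0 w0=0 w2=0
t12.Δ0 clk=0 w1=1 w3=0 w0=0 w2=0
t12.Δ1 clk=1 w1=1 w3=0 w0=0 w2=0
t12.Δ2 clk=1 w1=1 w3=0 w0=0 w2=1
t12.Δ3 clk=1 w1=1 w3=1 w0=1 w2=1
t12.Δ4 clk=1 w1=1 w3=0 w0=1 w2=1
t13.Δ0 clk=1 w1=1 w3=0 w0=1 w2=1
t13.Δ1 clk=0 w1=1 w3=0 w0=1 w2=1
t14.Δ0 clk=0 w1=1 w3=0 w0=1 w2=1
t14.Δ1 clk=1 w1=1 w3=0 w0=1 w2=1
t14.Δ2 clk=1 w1=1 w3=0 w0=1 w2=0
t14.Δ3 clk=1 w1=1 w3=1 w0=0 w2=0
t14.Δ4 clk=1 w1=1 w3=0 w0=0 w2=0
t15.Δ0 clk=1 w1=1 w3=0 w0=0 w2=0
t15.Δ1 clk=0 w1=1 w3=0 w0=0 w2=0
t16.Δ0 clk=0 w1=1 w3=0 w0=0 w2=0
t16.Δ1 clk=1 w1=1 w3=0 w0=0 w2=0
t16.Δ2 clk=1 w1=1 w3=0 w0=0 w2=1
t16.Δ3 clk=1 w1=1 w3=1 w0=1 w2=1
t16.Δ4 clk=1 w1=1 w3=0 w0=1 w2=1
t17.Δ0 clk=1 w1=1 w3=0 w0=1 w2=1
t17.Δ1 clk=0 w1=1 w3=0 w0=1 w2=1
t18.Δ0 clk=0 w1=1 w3=0 w0=1 w2=1
t18.Δ1 clk=1 w1=1 w3=0 w0=1 w2=1
t18.Δ2 clk=1 w1=1 w3=0 w0=1 w2=0
t18.Δ3 clk=1 w1=1 w3=1 w0=0 w2=0
t18.Δ4 clk=1 w1=1 w3=0 w0=0 w2=0
t19.Δ0 clk=1 w1=1 w3=0 w0=0 w2=0
t19.Δ1 clk=0 w1=1 w3=0 w0=0 w2=0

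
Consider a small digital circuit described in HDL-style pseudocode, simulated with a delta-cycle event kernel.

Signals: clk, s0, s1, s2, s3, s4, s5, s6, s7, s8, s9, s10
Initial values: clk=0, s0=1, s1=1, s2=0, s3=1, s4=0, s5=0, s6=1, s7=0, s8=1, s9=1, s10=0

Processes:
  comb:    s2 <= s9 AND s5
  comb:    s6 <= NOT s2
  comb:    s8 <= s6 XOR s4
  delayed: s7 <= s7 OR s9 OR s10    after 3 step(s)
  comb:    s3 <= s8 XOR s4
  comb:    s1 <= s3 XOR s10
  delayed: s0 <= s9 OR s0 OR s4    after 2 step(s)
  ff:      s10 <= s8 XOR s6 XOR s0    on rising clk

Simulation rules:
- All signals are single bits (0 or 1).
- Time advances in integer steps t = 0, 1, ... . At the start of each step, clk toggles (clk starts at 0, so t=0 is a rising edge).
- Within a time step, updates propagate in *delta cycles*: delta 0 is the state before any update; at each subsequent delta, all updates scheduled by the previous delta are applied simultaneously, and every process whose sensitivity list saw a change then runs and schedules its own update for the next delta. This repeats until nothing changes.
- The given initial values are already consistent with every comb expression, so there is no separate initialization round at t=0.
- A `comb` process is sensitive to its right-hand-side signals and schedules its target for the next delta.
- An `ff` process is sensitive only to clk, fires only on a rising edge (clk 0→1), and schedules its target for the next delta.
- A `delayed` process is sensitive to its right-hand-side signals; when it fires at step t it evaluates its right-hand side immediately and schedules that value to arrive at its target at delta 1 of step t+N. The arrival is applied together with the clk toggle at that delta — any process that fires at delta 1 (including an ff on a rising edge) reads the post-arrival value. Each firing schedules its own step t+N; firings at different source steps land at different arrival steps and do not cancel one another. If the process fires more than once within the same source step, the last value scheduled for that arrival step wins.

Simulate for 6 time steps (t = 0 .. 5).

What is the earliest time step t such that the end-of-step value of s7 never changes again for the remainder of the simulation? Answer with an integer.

[bits: s3,s5,s7,s10,s6,s4,s0,clk,s2,s1,s8,s9]
t=0: Δ0=100010100111 Δ1=100010110111 Δ2=100110110111 Δ3=100110110011 | 3Δ
t=1: Δ0=100110110011 Δ1=100110100011 | 1Δ
t=2: Δ0=100110100011 Δ1=100110110011 | 1Δ
t=3: Δ0=100110110011 Δ1=101110100011 | 1Δ
t=4: Δ0=101110100011 Δ1=101110110011 | 1Δ
t=5: Δ0=101110110011 Δ1=101110100011 | 1Δ

3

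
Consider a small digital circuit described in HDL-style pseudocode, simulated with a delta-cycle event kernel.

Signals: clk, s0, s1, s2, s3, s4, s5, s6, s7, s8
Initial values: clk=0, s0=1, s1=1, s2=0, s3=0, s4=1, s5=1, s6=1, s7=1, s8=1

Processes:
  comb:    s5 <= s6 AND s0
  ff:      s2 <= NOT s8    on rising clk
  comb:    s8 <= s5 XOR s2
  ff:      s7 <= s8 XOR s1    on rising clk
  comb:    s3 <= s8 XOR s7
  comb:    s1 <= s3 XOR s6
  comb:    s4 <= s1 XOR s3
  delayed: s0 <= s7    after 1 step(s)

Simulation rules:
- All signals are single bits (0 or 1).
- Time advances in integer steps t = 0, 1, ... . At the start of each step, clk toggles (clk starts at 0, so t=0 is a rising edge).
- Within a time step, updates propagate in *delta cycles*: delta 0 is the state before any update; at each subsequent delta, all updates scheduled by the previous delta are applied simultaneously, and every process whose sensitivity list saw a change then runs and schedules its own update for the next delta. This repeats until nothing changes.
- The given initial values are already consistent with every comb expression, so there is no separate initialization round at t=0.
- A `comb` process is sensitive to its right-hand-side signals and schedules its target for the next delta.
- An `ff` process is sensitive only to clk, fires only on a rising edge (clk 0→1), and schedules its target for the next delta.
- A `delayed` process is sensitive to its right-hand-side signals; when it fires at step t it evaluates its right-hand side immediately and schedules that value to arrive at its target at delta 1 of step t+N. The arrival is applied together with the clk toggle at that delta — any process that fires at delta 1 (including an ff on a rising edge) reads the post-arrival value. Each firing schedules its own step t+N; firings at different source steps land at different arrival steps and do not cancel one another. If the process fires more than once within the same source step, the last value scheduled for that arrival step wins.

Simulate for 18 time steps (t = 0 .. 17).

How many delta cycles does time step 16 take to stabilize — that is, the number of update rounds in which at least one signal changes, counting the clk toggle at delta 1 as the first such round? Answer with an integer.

t=0 Δ0: s4=1 s8=1 clk=0 s6=1 s7=1 s2=0 s5=1 s3=0 s1=1 s0=1
  Δ1: clk:0→1
  Δ2: s7:1→0
  Δ3: s3:0→1
  Δ4: s4:1→0, s1:1→0
  Δ5: s4:0→1
  (5Δ to stable)
t=1 Δ0: s4=1 s8=1 clk=1 s6=1 s7=0 s2=0 s5=1 s3=1 s1=0 s0=1
  Δ1: clk:1→0, s0:1→0
  Δ2: s5:1→0
  Δ3: s8:1→0
  Δ4: s3:1→0
  Δ5: s4:1→0, s1:0→1
  Δ6: s4:0→1
  (6Δ to stable)
t=2 Δ0: s4=1 s8=0 clk=0 s6=1 s7=0 s2=0 s5=0 s3=0 s1=1 s0=0
  Δ1: clk:0→1
  Δ2: s7:0→1, s2:0→1
  Δ3: s8:0→1, s3:0→1
  Δ4: s4:1→0, s3:1→0, s1:1→0
  Δ5: s1:0→1
  Δ6: s4:0→1
  (6Δ to stable)
t=3 Δ0: s4=1 s8=1 clk=1 s6=1 s7=1 s2=1 s5=0 s3=0 s1=1 s0=0
  Δ1: clk:1→0, s0:0→1
  Δ2: s5:0→1
  Δ3: s8:1→0
  Δ4: s3:0→1
  Δ5: s4:1→0, s1:1→0
  Δ6: s4:0→1
  (6Δ to stable)
t=4 Δ0: s4=1 s8=0 clk=0 s6=1 s7=1 s2=1 s5=1 s3=1 s1=0 s0=1
  Δ1: clk:0→1
  Δ2: s7:1→0
  Δ3: s3:1→0
  Δ4: s4:1→0, s1:0→1
  Δ5: s4:0→1
  (5Δ to stable)
t=5 Δ0: s4=1 s8=0 clk=1 s6=1 s7=0 s2=1 s5=1 s3=0 s1=1 s0=1
  Δ1: clk:1→0, s0:1→0
  Δ2: s5:1→0
  Δ3: s8:0→1
  Δ4: s3:0→1
  Δ5: s4:1→0, s1:1→0
  Δ6: s4:0→1
  (6Δ to stable)
t=6 Δ0: s4=1 s8=1 clk=0 s6=1 s7=0 s2=1 s5=0 s3=1 s1=0 s0=0
  Δ1: clk:0→1
  Δ2: s7:0→1, s2:1→0
  Δ3: s8:1→0, s3:1→0
  Δ4: s4:1→0, s3:0→1, s1:0→1
  Δ5: s1:1→0
  Δ6: s4:0→1
  (6Δ to stable)
t=7 Δ0: s4=1 s8=0 clk=1 s6=1 s7=1 s2=0 s5=0 s3=1 s1=0 s0=0
  Δ1: clk:1→0, s0:0→1
  Δ2: s5:0→1
  Δ3: s8:0→1
  Δ4: s3:1→0
  Δ5: s4:1→0, s1:0→1
  Δ6: s4:0→1
  (6Δ to stable)
t=8 Δ0: s4=1 s8=1 clk=0 s6=1 s7=1 s2=0 s5=1 s3=0 s1=1 s0=1
  Δ1: clk:0→1
  Δ2: s7:1→0
  Δ3: s3:0→1
  Δ4: s4:1→0, s1:1→0
  Δ5: s4:0→1
  (5Δ to stable)
t=9 Δ0: s4=1 s8=1 clk=1 s6=1 s7=0 s2=0 s5=1 s3=1 s1=0 s0=1
  Δ1: clk:1→0, s0:1→0
  Δ2: s5:1→0
  Δ3: s8:1→0
  Δ4: s3:1→0
  Δ5: s4:1→0, s1:0→1
  Δ6: s4:0→1
  (6Δ to stable)
t=10 Δ0: s4=1 s8=0 clk=0 s6=1 s7=0 s2=0 s5=0 s3=0 s1=1 s0=0
  Δ1: clk:0→1
  Δ2: s7:0→1, s2:0→1
  Δ3: s8:0→1, s3:0→1
  Δ4: s4:1→0, s3:1→0, s1:1→0
  Δ5: s1:0→1
  Δ6: s4:0→1
  (6Δ to stable)
t=11 Δ0: s4=1 s8=1 clk=1 s6=1 s7=1 s2=1 s5=0 s3=0 s1=1 s0=0
  Δ1: clk:1→0, s0:0→1
  Δ2: s5:0→1
  Δ3: s8:1→0
  Δ4: s3:0→1
  Δ5: s4:1→0, s1:1→0
  Δ6: s4:0→1
  (6Δ to stable)
t=12 Δ0: s4=1 s8=0 clk=0 s6=1 s7=1 s2=1 s5=1 s3=1 s1=0 s0=1
  Δ1: clk:0→1
  Δ2: s7:1→0
  Δ3: s3:1→0
  Δ4: s4:1→0, s1:0→1
  Δ5: s4:0→1
  (5Δ to stable)
t=13 Δ0: s4=1 s8=0 clk=1 s6=1 s7=0 s2=1 s5=1 s3=0 s1=1 s0=1
  Δ1: clk:1→0, s0:1→0
  Δ2: s5:1→0
  Δ3: s8:0→1
  Δ4: s3:0→1
  Δ5: s4:1→0, s1:1→0
  Δ6: s4:0→1
  (6Δ to stable)
t=14 Δ0: s4=1 s8=1 clk=0 s6=1 s7=0 s2=1 s5=0 s3=1 s1=0 s0=0
  Δ1: clk:0→1
  Δ2: s7:0→1, s2:1→0
  Δ3: s8:1→0, s3:1→0
  Δ4: s4:1→0, s3:0→1, s1:0→1
  Δ5: s1:1→0
  Δ6: s4:0→1
  (6Δ to stable)
t=15 Δ0: s4=1 s8=0 clk=1 s6=1 s7=1 s2=0 s5=0 s3=1 s1=0 s0=0
  Δ1: clk:1→0, s0:0→1
  Δ2: s5:0→1
  Δ3: s8:0→1
  Δ4: s3:1→0
  Δ5: s4:1→0, s1:0→1
  Δ6: s4:0→1
  (6Δ to stable)
t=16 Δ0: s4=1 s8=1 clk=0 s6=1 s7=1 s2=0 s5=1 s3=0 s1=1 s0=1
  Δ1: clk:0→1
  Δ2: s7:1→0
  Δ3: s3:0→1
  Δ4: s4:1→0, s1:1→0
  Δ5: s4:0→1
  (5Δ to stable)
t=17 Δ0: s4=1 s8=1 clk=1 s6=1 s7=0 s2=0 s5=1 s3=1 s1=0 s0=1
  Δ1: clk:1→0, s0:1→0
  Δ2: s5:1→0
  Δ3: s8:1→0
  Δ4: s3:1→0
  Δ5: s4:1→0, s1:0→1
  Δ6: s4:0→1
  (6Δ to stable)

5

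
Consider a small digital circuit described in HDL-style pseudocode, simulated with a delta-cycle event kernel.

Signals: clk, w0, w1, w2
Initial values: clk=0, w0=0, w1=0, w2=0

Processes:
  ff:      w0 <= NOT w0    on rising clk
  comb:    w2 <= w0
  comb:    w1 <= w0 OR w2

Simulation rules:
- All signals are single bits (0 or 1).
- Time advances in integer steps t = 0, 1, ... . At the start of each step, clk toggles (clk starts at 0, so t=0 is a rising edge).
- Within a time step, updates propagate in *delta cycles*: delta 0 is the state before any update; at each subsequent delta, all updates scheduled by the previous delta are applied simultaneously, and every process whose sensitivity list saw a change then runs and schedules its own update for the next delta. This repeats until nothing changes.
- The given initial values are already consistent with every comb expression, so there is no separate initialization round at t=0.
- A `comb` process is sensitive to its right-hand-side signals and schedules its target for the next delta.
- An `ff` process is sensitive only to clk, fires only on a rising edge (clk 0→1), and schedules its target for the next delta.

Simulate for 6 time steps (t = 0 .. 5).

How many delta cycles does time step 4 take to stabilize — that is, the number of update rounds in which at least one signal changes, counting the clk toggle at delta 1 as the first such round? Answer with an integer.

t=0 Δ0: w2=0 w0=0 clk=0 w1=0
  Δ1: clk:0→1
  Δ2: w0:0→1
  Δ3: w2:0→1, w1:0→1
  (3Δ to stable)
t=1 Δ0: w2=1 w0=1 clk=1 w1=1
  Δ1: clk:1→0
  (1Δ to stable)
t=2 Δ0: w2=1 w0=1 clk=0 w1=1
  Δ1: clk:0→1
  Δ2: w0:1→0
  Δ3: w2:1→0
  Δ4: w1:1→0
  (4Δ to stable)
t=3 Δ0: w2=0 w0=0 clk=1 w1=0
  Δ1: clk:1→0
  (1Δ to stable)
t=4 Δ0: w2=0 w0=0 clk=0 w1=0
  Δ1: clk:0→1
  Δ2: w0:0→1
  Δ3: w2:0→1, w1:0→1
  (3Δ to stable)
t=5 Δ0: w2=1 w0=1 clk=1 w1=1
  Δ1: clk:1→0
  (1Δ to stable)

3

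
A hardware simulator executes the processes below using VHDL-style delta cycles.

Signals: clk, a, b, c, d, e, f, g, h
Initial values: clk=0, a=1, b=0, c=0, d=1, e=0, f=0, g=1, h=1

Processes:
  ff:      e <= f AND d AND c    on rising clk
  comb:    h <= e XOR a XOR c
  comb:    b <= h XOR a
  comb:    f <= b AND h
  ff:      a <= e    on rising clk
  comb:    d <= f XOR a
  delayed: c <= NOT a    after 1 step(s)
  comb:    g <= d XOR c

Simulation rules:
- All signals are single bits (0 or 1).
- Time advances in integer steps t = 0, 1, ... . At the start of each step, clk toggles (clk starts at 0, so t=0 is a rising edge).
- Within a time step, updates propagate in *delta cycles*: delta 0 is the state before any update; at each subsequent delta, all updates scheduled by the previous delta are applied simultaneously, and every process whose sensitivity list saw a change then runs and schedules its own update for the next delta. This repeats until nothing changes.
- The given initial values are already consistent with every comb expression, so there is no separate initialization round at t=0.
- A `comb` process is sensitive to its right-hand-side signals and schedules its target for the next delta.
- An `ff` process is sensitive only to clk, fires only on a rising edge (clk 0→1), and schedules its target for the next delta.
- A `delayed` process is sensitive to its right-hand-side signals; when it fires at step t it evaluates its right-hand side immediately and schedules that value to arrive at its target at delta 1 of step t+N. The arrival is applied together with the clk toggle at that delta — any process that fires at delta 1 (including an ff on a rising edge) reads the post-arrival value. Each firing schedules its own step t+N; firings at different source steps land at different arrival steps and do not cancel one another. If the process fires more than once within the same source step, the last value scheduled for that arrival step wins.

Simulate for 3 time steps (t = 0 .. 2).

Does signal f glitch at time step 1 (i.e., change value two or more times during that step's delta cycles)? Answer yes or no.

no

[bits: d,e,c,h,clk,f,g,b,a]
t=0: Δ0=100100101 Δ1=100110101 Δ2=100110100 Δ3=000010110 Δ4=000010000 | 4Δ
t=1: Δ0=000010000 Δ1=001000000 Δ2=001100100 Δ3=001100110 Δ4=001101110 Δ5=101101110 Δ6=101101010 | 6Δ
t=2: Δ0=101101010 Δ1=101111010 Δ2=111111010 Δ3=111011010 Δ4=111010000 Δ5=011010000 Δ6=011010100 | 6Δ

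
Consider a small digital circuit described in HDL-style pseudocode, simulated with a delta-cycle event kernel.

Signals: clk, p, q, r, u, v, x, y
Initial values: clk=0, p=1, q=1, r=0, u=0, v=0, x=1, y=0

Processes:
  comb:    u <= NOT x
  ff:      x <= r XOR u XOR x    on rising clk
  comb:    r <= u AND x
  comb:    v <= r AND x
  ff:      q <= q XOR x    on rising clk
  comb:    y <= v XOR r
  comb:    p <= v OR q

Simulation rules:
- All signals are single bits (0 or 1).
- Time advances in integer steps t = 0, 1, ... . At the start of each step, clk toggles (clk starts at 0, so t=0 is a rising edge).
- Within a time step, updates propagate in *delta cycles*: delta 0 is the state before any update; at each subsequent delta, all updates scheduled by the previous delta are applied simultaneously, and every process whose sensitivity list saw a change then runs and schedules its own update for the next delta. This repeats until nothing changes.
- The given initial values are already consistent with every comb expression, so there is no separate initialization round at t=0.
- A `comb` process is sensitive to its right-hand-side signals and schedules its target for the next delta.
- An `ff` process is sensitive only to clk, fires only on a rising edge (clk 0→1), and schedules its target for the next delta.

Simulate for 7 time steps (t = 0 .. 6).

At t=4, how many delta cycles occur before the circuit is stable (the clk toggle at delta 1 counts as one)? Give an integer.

3

[bits: x,q,u,v,p,y,r,clk]
t=0: Δ0=11001000 Δ1=11001001 Δ2=10001001 Δ3=10000001 | 3Δ
t=1: Δ0=10000001 Δ1=10000000 | 1Δ
t=2: Δ0=10000000 Δ1=10000001 Δ2=11000001 Δ3=11001001 | 3Δ
t=3: Δ0=11001001 Δ1=11001000 | 1Δ
t=4: Δ0=11001000 Δ1=11001001 Δ2=10001001 Δ3=10000001 | 3Δ
t=5: Δ0=10000001 Δ1=10000000 | 1Δ
t=6: Δ0=10000000 Δ1=10000001 Δ2=11000001 Δ3=11001001 | 3Δ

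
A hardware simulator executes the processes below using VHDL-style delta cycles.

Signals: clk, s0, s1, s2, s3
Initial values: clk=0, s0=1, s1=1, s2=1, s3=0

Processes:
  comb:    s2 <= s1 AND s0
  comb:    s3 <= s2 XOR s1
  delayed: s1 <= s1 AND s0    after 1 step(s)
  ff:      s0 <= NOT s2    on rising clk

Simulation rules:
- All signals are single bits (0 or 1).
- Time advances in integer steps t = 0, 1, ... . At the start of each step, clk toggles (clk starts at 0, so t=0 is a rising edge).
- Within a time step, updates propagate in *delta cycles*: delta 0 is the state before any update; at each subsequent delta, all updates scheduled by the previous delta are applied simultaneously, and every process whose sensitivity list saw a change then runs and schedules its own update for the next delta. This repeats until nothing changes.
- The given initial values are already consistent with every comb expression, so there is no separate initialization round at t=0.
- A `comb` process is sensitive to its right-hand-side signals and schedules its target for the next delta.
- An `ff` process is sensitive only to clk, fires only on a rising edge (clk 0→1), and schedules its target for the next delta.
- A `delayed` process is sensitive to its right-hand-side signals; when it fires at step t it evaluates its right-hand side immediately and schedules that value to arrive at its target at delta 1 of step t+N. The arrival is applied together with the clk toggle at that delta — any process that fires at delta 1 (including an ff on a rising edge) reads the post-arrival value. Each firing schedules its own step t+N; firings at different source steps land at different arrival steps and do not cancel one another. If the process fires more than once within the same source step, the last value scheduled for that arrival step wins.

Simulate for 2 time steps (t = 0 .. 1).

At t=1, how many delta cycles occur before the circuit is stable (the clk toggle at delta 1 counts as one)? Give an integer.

t=0 Δ0: s0=1 s2=1 s1=1 s3=0 clk=0
  Δ1: clk:0→1
  Δ2: s0:1→0
  Δ3: s2:1→0
  Δ4: s3:0→1
  (4Δ to stable)
t=1 Δ0: s0=0 s2=0 s1=1 s3=1 clk=1
  Δ1: s1:1→0, clk:1→0
  Δ2: s3:1→0
  (2Δ to stable)

2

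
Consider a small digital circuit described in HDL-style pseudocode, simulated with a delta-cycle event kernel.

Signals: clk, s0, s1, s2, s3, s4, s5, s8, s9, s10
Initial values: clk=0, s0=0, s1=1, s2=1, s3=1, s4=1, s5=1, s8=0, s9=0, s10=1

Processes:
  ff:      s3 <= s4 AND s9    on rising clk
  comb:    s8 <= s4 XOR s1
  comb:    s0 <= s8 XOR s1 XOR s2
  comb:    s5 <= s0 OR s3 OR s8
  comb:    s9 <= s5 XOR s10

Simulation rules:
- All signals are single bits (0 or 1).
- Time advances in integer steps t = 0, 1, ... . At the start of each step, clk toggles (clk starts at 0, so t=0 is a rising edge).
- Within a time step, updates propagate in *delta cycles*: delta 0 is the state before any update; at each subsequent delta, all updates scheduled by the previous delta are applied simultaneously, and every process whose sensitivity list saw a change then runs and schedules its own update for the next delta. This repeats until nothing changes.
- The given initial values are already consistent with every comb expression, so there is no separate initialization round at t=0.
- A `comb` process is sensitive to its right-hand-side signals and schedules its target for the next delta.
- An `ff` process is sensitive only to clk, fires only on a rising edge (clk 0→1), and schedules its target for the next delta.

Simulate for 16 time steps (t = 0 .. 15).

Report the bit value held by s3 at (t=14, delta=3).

1

t0.Δ0 clk=0 s1=1 s3=1 s5=1 s8=0 s10=1 s0=0 s4=1 s2=1 s9=0
t0.Δ1 clk=1 s1=1 s3=1 s5=1 s8=0 s10=1 s0=0 s4=1 s2=1 s9=0
t0.Δ2 clk=1 s1=1 s3=0 s5=1 s8=0 s10=1 s0=0 s4=1 s2=1 s9=0
t0.Δ3 clk=1 s1=1 s3=0 s5=0 s8=0 s10=1 s0=0 s4=1 s2=1 s9=0
t0.Δ4 clk=1 s1=1 s3=0 s5=0 s8=0 s10=1 s0=0 s4=1 s2=1 s9=1
t1.Δ0 clk=1 s1=1 s3=0 s5=0 s8=0 s10=1 s0=0 s4=1 s2=1 s9=1
t1.Δ1 clk=0 s1=1 s3=0 s5=0 s8=0 s10=1 s0=0 s4=1 s2=1 s9=1
t2.Δ0 clk=0 s1=1 s3=0 s5=0 s8=0 s10=1 s0=0 s4=1 s2=1 s9=1
t2.Δ1 clk=1 s1=1 s3=0 s5=0 s8=0 s10=1 s0=0 s4=1 s2=1 s9=1
t2.Δ2 clk=1 s1=1 s3=1 s5=0 s8=0 s10=1 s0=0 s4=1 s2=1 s9=1
t2.Δ3 clk=1 s1=1 s3=1 s5=1 s8=0 s10=1 s0=0 s4=1 s2=1 s9=1
t2.Δ4 clk=1 s1=1 s3=1 s5=1 s8=0 s10=1 s0=0 s4=1 s2=1 s9=0
t3.Δ0 clk=1 s1=1 s3=1 s5=1 s8=0 s10=1 s0=0 s4=1 s2=1 s9=0
t3.Δ1 clk=0 s1=1 s3=1 s5=1 s8=0 s10=1 s0=0 s4=1 s2=1 s9=0
t4.Δ0 clk=0 s1=1 s3=1 s5=1 s8=0 s10=1 s0=0 s4=1 s2=1 s9=0
t4.Δ1 clk=1 s1=1 s3=1 s5=1 s8=0 s10=1 s0=0 s4=1 s2=1 s9=0
t4.Δ2 clk=1 s1=1 s3=0 s5=1 s8=0 s10=1 s0=0 s4=1 s2=1 s9=0
t4.Δ3 clk=1 s1=1 s3=0 s5=0 s8=0 s10=1 s0=0 s4=1 s2=1 s9=0
t4.Δ4 clk=1 s1=1 s3=0 s5=0 s8=0 s10=1 s0=0 s4=1 s2=1 s9=1
t5.Δ0 clk=1 s1=1 s3=0 s5=0 s8=0 s10=1 s0=0 s4=1 s2=1 s9=1
t5.Δ1 clk=0 s1=1 s3=0 s5=0 s8=0 s10=1 s0=0 s4=1 s2=1 s9=1
t6.Δ0 clk=0 s1=1 s3=0 s5=0 s8=0 s10=1 s0=0 s4=1 s2=1 s9=1
t6.Δ1 clk=1 s1=1 s3=0 s5=0 s8=0 s10=1 s0=0 s4=1 s2=1 s9=1
t6.Δ2 clk=1 s1=1 s3=1 s5=0 s8=0 s10=1 s0=0 s4=1 s2=1 s9=1
t6.Δ3 clk=1 s1=1 s3=1 s5=1 s8=0 s10=1 s0=0 s4=1 s2=1 s9=1
t6.Δ4 clk=1 s1=1 s3=1 s5=1 s8=0 s10=1 s0=0 s4=1 s2=1 s9=0
t7.Δ0 clk=1 s1=1 s3=1 s5=1 s8=0 s10=1 s0=0 s4=1 s2=1 s9=0
t7.Δ1 clk=0 s1=1 s3=1 s5=1 s8=0 s10=1 s0=0 s4=1 s2=1 s9=0
t8.Δ0 clk=0 s1=1 s3=1 s5=1 s8=0 s10=1 s0=0 s4=1 s2=1 s9=0
t8.Δ1 clk=1 s1=1 s3=1 s5=1 s8=0 s10=1 s0=0 s4=1 s2=1 s9=0
t8.Δ2 clk=1 s1=1 s3=0 s5=1 s8=0 s10=1 s0=0 s4=1 s2=1 s9=0
t8.Δ3 clk=1 s1=1 s3=0 s5=0 s8=0 s10=1 s0=0 s4=1 s2=1 s9=0
t8.Δ4 clk=1 s1=1 s3=0 s5=0 s8=0 s10=1 s0=0 s4=1 s2=1 s9=1
t9.Δ0 clk=1 s1=1 s3=0 s5=0 s8=0 s10=1 s0=0 s4=1 s2=1 s9=1
t9.Δ1 clk=0 s1=1 s3=0 s5=0 s8=0 s10=1 s0=0 s4=1 s2=1 s9=1
t10.Δ0 clk=0 s1=1 s3=0 s5=0 s8=0 s10=1 s0=0 s4=1 s2=1 s9=1
t10.Δ1 clk=1 s1=1 s3=0 s5=0 s8=0 s10=1 s0=0 s4=1 s2=1 s9=1
t10.Δ2 clk=1 s1=1 s3=1 s5=0 s8=0 s10=1 s0=0 s4=1 s2=1 s9=1
t10.Δ3 clk=1 s1=1 s3=1 s5=1 s8=0 s10=1 s0=0 s4=1 s2=1 s9=1
t10.Δ4 clk=1 s1=1 s3=1 s5=1 s8=0 s10=1 s0=0 s4=1 s2=1 s9=0
t11.Δ0 clk=1 s1=1 s3=1 s5=1 s8=0 s10=1 s0=0 s4=1 s2=1 s9=0
t11.Δ1 clk=0 s1=1 s3=1 s5=1 s8=0 s10=1 s0=0 s4=1 s2=1 s9=0
t12.Δ0 clk=0 s1=1 s3=1 s5=1 s8=0 s10=1 s0=0 s4=1 s2=1 s9=0
t12.Δ1 clk=1 s1=1 s3=1 s5=1 s8=0 s10=1 s0=0 s4=1 s2=1 s9=0
t12.Δ2 clk=1 s1=1 s3=0 s5=1 s8=0 s10=1 s0=0 s4=1 s2=1 s9=0
t12.Δ3 clk=1 s1=1 s3=0 s5=0 s8=0 s10=1 s0=0 s4=1 s2=1 s9=0
t12.Δ4 clk=1 s1=1 s3=0 s5=0 s8=0 s10=1 s0=0 s4=1 s2=1 s9=1
t13.Δ0 clk=1 s1=1 s3=0 s5=0 s8=0 s10=1 s0=0 s4=1 s2=1 s9=1
t13.Δ1 clk=0 s1=1 s3=0 s5=0 s8=0 s10=1 s0=0 s4=1 s2=1 s9=1
t14.Δ0 clk=0 s1=1 s3=0 s5=0 s8=0 s10=1 s0=0 s4=1 s2=1 s9=1
t14.Δ1 clk=1 s1=1 s3=0 s5=0 s8=0 s10=1 s0=0 s4=1 s2=1 s9=1
t14.Δ2 clk=1 s1=1 s3=1 s5=0 s8=0 s10=1 s0=0 s4=1 s2=1 s9=1
t14.Δ3 clk=1 s1=1 s3=1 s5=1 s8=0 s10=1 s0=0 s4=1 s2=1 s9=1
t14.Δ4 clk=1 s1=1 s3=1 s5=1 s8=0 s10=1 s0=0 s4=1 s2=1 s9=0
t15.Δ0 clk=1 s1=1 s3=1 s5=1 s8=0 s10=1 s0=0 s4=1 s2=1 s9=0
t15.Δ1 clk=0 s1=1 s3=1 s5=1 s8=0 s10=1 s0=0 s4=1 s2=1 s9=0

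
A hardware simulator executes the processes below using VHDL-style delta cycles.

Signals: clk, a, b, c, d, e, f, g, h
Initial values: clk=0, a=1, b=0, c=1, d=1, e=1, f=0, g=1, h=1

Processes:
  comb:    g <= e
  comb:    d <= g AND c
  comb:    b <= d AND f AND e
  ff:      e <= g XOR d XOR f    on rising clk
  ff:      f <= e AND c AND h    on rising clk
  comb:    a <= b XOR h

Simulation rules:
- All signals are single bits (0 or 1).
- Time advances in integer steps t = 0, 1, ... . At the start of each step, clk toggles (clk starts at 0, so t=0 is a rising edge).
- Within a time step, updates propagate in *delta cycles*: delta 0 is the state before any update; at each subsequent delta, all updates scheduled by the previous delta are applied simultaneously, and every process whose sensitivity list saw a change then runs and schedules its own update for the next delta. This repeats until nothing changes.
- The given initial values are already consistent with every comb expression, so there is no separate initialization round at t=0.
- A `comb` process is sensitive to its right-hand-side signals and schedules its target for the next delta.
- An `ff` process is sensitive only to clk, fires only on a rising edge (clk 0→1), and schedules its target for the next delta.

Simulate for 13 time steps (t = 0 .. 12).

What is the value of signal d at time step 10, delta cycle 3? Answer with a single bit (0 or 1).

t0.Δ0 b=0 clk=0 f=0 c=1 e=1 d=1 h=1 g=1 a=1
t0.Δ1 b=0 clk=1 f=0 c=1 e=1 d=1 h=1 g=1 a=1
t0.Δ2 b=0 clk=1 f=1 c=1 e=0 d=1 h=1 g=1 a=1
t0.Δ3 b=0 clk=1 f=1 c=1 e=0 d=1 h=1 g=0 a=1
t0.Δ4 b=0 clk=1 f=1 c=1 e=0 d=0 h=1 g=0 a=1
t1.Δ0 b=0 clk=1 f=1 c=1 e=0 d=0 h=1 g=0 a=1
t1.Δ1 b=0 clk=0 f=1 c=1 e=0 d=0 h=1 g=0 a=1
t2.Δ0 b=0 clk=0 f=1 c=1 e=0 d=0 h=1 g=0 a=1
t2.Δ1 b=0 clk=1 f=1 c=1 e=0 d=0 h=1 g=0 a=1
t2.Δ2 b=0 clk=1 f=0 c=1 e=1 d=0 h=1 g=0 a=1
t2.Δ3 b=0 clk=1 f=0 c=1 e=1 d=0 h=1 g=1 a=1
t2.Δ4 b=0 clk=1 f=0 c=1 e=1 d=1 h=1 g=1 a=1
t3.Δ0 b=0 clk=1 f=0 c=1 e=1 d=1 h=1 g=1 a=1
t3.Δ1 b=0 clk=0 f=0 c=1 e=1 d=1 h=1 g=1 a=1
t4.Δ0 b=0 clk=0 f=0 c=1 e=1 d=1 h=1 g=1 a=1
t4.Δ1 b=0 clk=1 f=0 c=1 e=1 d=1 h=1 g=1 a=1
t4.Δ2 b=0 clk=1 f=1 c=1 e=0 d=1 h=1 g=1 a=1
t4.Δ3 b=0 clk=1 f=1 c=1 e=0 d=1 h=1 g=0 a=1
t4.Δ4 b=0 clk=1 f=1 c=1 e=0 d=0 h=1 g=0 a=1
t5.Δ0 b=0 clk=1 f=1 c=1 e=0 d=0 h=1 g=0 a=1
t5.Δ1 b=0 clk=0 f=1 c=1 e=0 d=0 h=1 g=0 a=1
t6.Δ0 b=0 clk=0 f=1 c=1 e=0 d=0 h=1 g=0 a=1
t6.Δ1 b=0 clk=1 f=1 c=1 e=0 d=0 h=1 g=0 a=1
t6.Δ2 b=0 clk=1 f=0 c=1 e=1 d=0 h=1 g=0 a=1
t6.Δ3 b=0 clk=1 f=0 c=1 e=1 d=0 h=1 g=1 a=1
t6.Δ4 b=0 clk=1 f=0 c=1 e=1 d=1 h=1 g=1 a=1
t7.Δ0 b=0 clk=1 f=0 c=1 e=1 d=1 h=1 g=1 a=1
t7.Δ1 b=0 clk=0 f=0 c=1 e=1 d=1 h=1 g=1 a=1
t8.Δ0 b=0 clk=0 f=0 c=1 e=1 d=1 h=1 g=1 a=1
t8.Δ1 b=0 clk=1 f=0 c=1 e=1 d=1 h=1 g=1 a=1
t8.Δ2 b=0 clk=1 f=1 c=1 e=0 d=1 h=1 g=1 a=1
t8.Δ3 b=0 clk=1 f=1 c=1 e=0 d=1 h=1 g=0 a=1
t8.Δ4 b=0 clk=1 f=1 c=1 e=0 d=0 h=1 g=0 a=1
t9.Δ0 b=0 clk=1 f=1 c=1 e=0 d=0 h=1 g=0 a=1
t9.Δ1 b=0 clk=0 f=1 c=1 e=0 d=0 h=1 g=0 a=1
t10.Δ0 b=0 clk=0 f=1 c=1 e=0 d=0 h=1 g=0 a=1
t10.Δ1 b=0 clk=1 f=1 c=1 e=0 d=0 h=1 g=0 a=1
t10.Δ2 b=0 clk=1 f=0 c=1 e=1 d=0 h=1 g=0 a=1
t10.Δ3 b=0 clk=1 f=0 c=1 e=1 d=0 h=1 g=1 a=1
t10.Δ4 b=0 clk=1 f=0 c=1 e=1 d=1 h=1 g=1 a=1
t11.Δ0 b=0 clk=1 f=0 c=1 e=1 d=1 h=1 g=1 a=1
t11.Δ1 b=0 clk=0 f=0 c=1 e=1 d=1 h=1 g=1 a=1
t12.Δ0 b=0 clk=0 f=0 c=1 e=1 d=1 h=1 g=1 a=1
t12.Δ1 b=0 clk=1 f=0 c=1 e=1 d=1 h=1 g=1 a=1
t12.Δ2 b=0 clk=1 f=1 c=1 e=0 d=1 h=1 g=1 a=1
t12.Δ3 b=0 clk=1 f=1 c=1 e=0 d=1 h=1 g=0 a=1
t12.Δ4 b=0 clk=1 f=1 c=1 e=0 d=0 h=1 g=0 a=1

0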